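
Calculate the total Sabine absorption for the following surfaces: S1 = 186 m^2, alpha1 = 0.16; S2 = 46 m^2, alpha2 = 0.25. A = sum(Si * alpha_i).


186 * 0.16 = 29.76
46 * 0.25 = 11.5
A_total = 29.76 + 11.5 = 41.26 m^2


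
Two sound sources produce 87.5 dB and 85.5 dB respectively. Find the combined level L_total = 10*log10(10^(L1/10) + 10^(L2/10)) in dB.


10^(87.5/10) = 5.62341e+08
10^(85.5/10) = 3.54813e+08
Sum = 5.62341e+08 + 3.54813e+08 = 9.17154e+08
L_total = 10*log10(9.17154e+08) = 89.624 dB


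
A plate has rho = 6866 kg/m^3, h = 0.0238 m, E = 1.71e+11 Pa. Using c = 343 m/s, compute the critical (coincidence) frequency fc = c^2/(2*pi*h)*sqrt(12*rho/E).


12*rho/E = 12*6866/1.71e+11 = 4.81825e-07
sqrt(12*rho/E) = sqrt(4.81825e-07) = 0.000694136
c^2/(2*pi*h) = 343^2/(2*pi*0.0238) = 786740
fc = 786740 * 0.000694136 = 546.1 Hz


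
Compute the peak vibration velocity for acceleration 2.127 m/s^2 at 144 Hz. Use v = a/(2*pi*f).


omega = 2*pi*f = 2*pi*144 = 904.779 rad/s
v = a / omega = 2.127 / 904.779 = 0.0023509 m/s


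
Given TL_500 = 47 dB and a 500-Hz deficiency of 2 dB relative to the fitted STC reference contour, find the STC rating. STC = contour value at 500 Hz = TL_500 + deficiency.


By ASTM E413, STC = value of the fitted reference contour at 500 Hz.
Contour value at 500 Hz = TL_500 + deficiency = 47 + 2 = 49
STC = 49


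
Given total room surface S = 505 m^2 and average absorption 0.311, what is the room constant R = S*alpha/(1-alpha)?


R = 505 * 0.311 / (1 - 0.311) = 227.95 m^2


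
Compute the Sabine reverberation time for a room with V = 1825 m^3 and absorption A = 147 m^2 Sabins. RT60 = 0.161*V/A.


RT60 = 0.161 * 1825 / 147 = 1.9988 s


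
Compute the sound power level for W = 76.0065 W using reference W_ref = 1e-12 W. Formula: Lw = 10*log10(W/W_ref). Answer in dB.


W / W_ref = 76.0065 / 1e-12 = 7.60065e+13
Lw = 10 * log10(7.60065e+13) = 138.81 dB


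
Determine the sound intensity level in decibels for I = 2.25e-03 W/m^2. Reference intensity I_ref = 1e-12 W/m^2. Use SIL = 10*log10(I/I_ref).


I / I_ref = 2.25e-03 / 1e-12 = 2.25e+09
SIL = 10 * log10(2.25e+09) = 93.522 dB


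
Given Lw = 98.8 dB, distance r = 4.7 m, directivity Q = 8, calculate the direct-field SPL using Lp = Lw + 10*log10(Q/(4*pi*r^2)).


4*pi*r^2 = 4*pi*4.7^2 = 277.591 m^2
Q / (4*pi*r^2) = 8 / 277.591 = 0.0288194
Lp = 98.8 + 10*log10(0.0288194) = 83.397 dB


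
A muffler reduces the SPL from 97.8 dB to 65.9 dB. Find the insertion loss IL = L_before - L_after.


Insertion loss = SPL without muffler - SPL with muffler
IL = 97.8 - 65.9 = 31.9 dB


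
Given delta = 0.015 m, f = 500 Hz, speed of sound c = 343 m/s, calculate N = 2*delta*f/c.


N = 2*delta*f/c = 2*delta/lambda, where lambda = c/f
lambda = 343 / 500 = 0.686 m
N = 2 * 0.015 / 0.686 = 0.043732


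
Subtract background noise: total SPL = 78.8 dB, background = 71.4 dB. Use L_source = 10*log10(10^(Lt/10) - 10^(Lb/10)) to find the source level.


10^(78.8/10) = 7.58578e+07
10^(71.4/10) = 1.38038e+07
Difference = 7.58578e+07 - 1.38038e+07 = 6.2054e+07
L_source = 10*log10(6.2054e+07) = 77.928 dB


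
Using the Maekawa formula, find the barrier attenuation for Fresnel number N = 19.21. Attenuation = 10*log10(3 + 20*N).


3 + 20*N = 3 + 20*19.21 = 387.2
Att = 10*log10(387.2) = 25.879 dB


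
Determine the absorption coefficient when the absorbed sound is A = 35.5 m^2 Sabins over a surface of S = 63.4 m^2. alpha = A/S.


Absorption coefficient = absorbed power / incident power
alpha = A / S = 35.5 / 63.4 = 0.55994


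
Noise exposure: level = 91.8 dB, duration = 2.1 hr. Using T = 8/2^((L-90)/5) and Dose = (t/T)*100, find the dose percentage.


T_allowed = 8 / 2^((91.8 - 90)/5) = 6.23332 hr
Dose = 2.1 / 6.23332 * 100 = 33.69 %


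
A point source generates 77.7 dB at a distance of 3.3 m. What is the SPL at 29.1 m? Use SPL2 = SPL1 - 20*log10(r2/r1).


r2/r1 = 29.1/3.3 = 8.81818
Correction = 20*log10(8.81818) = 18.9076 dB
SPL2 = 77.7 - 18.9076 = 58.792 dB


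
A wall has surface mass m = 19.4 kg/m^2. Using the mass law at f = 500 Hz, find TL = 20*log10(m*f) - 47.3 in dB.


m * f = 19.4 * 500 = 9700
20*log10(9700) = 79.7354 dB
TL = 79.7354 - 47.3 = 32.435 dB


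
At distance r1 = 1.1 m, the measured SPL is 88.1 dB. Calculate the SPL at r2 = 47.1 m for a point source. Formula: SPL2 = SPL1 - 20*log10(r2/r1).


r2/r1 = 47.1/1.1 = 42.8182
Correction = 20*log10(42.8182) = 32.6326 dB
SPL2 = 88.1 - 32.6326 = 55.467 dB


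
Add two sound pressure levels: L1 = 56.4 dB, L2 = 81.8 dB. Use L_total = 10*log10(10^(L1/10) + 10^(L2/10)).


10^(56.4/10) = 436516
10^(81.8/10) = 1.51356e+08
Sum = 436516 + 1.51356e+08 = 1.51793e+08
L_total = 10*log10(1.51793e+08) = 81.813 dB


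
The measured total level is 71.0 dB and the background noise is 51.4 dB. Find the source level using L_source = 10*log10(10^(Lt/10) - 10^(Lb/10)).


10^(71.0/10) = 1.25893e+07
10^(51.4/10) = 138038
Difference = 1.25893e+07 - 138038 = 1.24513e+07
L_source = 10*log10(1.24513e+07) = 70.952 dB


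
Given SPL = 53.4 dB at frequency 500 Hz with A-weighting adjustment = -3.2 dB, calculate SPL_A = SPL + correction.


A-weighting table: 500 Hz -> -3.2 dB correction
SPL_A = SPL + correction = 53.4 + (-3.2) = 50.2 dBA


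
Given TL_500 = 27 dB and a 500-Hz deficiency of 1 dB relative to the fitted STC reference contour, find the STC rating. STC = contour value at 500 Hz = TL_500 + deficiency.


By ASTM E413, STC = value of the fitted reference contour at 500 Hz.
Contour value at 500 Hz = TL_500 + deficiency = 27 + 1 = 28
STC = 28


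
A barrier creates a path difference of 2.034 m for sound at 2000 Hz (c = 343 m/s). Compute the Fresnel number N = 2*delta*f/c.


N = 2*delta*f/c = 2*delta/lambda, where lambda = c/f
lambda = 343 / 2000 = 0.1715 m
N = 2 * 2.034 / 0.1715 = 23.72


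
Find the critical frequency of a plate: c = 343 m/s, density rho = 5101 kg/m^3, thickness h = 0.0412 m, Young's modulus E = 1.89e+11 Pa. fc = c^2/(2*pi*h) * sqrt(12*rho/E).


12*rho/E = 12*5101/1.89e+11 = 3.23873e-07
sqrt(12*rho/E) = sqrt(3.23873e-07) = 0.000569098
c^2/(2*pi*h) = 343^2/(2*pi*0.0412) = 454476
fc = 454476 * 0.000569098 = 258.64 Hz


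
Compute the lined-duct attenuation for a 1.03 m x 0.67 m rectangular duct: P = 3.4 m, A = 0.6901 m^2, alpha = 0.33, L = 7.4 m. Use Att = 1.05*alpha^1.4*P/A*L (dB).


alpha^1.4 = 0.33^1.4 = 0.211797
Attenuation rate = 1.05 * alpha^1.4 * P / A
= 1.05 * 0.211797 * 3.4 / 0.6901 = 1.09566 dB/m
Total Att = 1.09566 * 7.4 = 8.1079 dB


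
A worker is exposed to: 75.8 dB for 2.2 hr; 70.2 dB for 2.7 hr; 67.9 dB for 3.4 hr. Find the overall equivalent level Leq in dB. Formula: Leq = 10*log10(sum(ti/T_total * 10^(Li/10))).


T_total = 2.2 + 2.7 + 3.4 = 8.3 hr
(2.2/8.3) * 10^(75.8/10) = 1.00773e+07
(2.7/8.3) * 10^(70.2/10) = 3.40632e+06
(3.4/8.3) * 10^(67.9/10) = 2.52581e+06
Sum = 1.00773e+07 + 3.40632e+06 + 2.52581e+06 = 1.60094e+07
Leq = 10*log10(1.60094e+07) = 72.044 dB


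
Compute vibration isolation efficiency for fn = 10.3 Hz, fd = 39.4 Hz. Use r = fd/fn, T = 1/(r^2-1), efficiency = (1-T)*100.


r = 39.4 / 10.3 = 3.82524
r^2 - 1 = 3.82524^2 - 1 = 13.6325
T = 1/13.6325 = 0.0733541
Efficiency = (1 - 0.0733541)*100 = 92.665 %


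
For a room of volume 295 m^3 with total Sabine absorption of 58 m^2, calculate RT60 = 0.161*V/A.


RT60 = 0.161 * 295 / 58 = 0.81888 s


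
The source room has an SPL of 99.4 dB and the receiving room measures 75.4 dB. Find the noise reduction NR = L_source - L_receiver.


NR = L_source - L_receiver (difference between source and receiving room levels)
NR = 99.4 - 75.4 = 24 dB


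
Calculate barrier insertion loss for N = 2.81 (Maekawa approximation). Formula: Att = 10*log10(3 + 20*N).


3 + 20*N = 3 + 20*2.81 = 59.2
Att = 10*log10(59.2) = 17.723 dB


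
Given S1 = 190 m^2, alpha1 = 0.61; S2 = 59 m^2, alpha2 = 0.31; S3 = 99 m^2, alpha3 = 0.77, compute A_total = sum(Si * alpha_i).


190 * 0.61 = 115.9
59 * 0.31 = 18.29
99 * 0.77 = 76.23
A_total = 115.9 + 18.29 + 76.23 = 210.42 m^2


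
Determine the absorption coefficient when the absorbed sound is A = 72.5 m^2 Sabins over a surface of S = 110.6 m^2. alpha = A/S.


Absorption coefficient = absorbed power / incident power
alpha = A / S = 72.5 / 110.6 = 0.65552


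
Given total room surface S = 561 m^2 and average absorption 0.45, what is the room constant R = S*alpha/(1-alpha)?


R = 561 * 0.45 / (1 - 0.45) = 459 m^2


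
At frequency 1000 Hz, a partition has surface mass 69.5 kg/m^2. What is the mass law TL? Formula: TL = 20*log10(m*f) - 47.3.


m * f = 69.5 * 1000 = 69500
20*log10(69500) = 96.8397 dB
TL = 96.8397 - 47.3 = 49.54 dB


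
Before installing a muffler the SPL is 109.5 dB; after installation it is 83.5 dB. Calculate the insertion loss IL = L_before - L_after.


Insertion loss = SPL without muffler - SPL with muffler
IL = 109.5 - 83.5 = 26 dB


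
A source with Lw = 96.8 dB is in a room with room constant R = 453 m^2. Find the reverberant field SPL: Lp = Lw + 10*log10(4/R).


4/R = 4/453 = 0.00883002
Lp = 96.8 + 10*log10(0.00883002) = 76.26 dB


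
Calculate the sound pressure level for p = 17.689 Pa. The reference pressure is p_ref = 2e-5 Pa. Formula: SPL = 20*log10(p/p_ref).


p / p_ref = 17.689 / 2e-5 = 884450
SPL = 20 * log10(884450) = 118.93 dB


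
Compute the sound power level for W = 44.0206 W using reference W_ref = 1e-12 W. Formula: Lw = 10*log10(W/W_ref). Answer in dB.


W / W_ref = 44.0206 / 1e-12 = 4.40206e+13
Lw = 10 * log10(4.40206e+13) = 136.44 dB


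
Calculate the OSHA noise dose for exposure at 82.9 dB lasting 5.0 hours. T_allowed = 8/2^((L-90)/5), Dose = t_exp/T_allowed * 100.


T_allowed = 8 / 2^((82.9 - 90)/5) = 21.4068 hr
Dose = 5.0 / 21.4068 * 100 = 23.357 %


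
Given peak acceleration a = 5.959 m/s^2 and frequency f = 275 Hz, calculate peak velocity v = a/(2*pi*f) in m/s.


omega = 2*pi*f = 2*pi*275 = 1727.88 rad/s
v = a / omega = 5.959 / 1727.88 = 0.0034487 m/s


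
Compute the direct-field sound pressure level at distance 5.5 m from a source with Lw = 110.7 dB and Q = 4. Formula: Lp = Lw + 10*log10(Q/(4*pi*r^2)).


4*pi*r^2 = 4*pi*5.5^2 = 380.133 m^2
Q / (4*pi*r^2) = 4 / 380.133 = 0.0105226
Lp = 110.7 + 10*log10(0.0105226) = 90.921 dB


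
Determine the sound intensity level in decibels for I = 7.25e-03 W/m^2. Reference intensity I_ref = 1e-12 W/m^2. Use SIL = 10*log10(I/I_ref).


I / I_ref = 7.25e-03 / 1e-12 = 7.25e+09
SIL = 10 * log10(7.25e+09) = 98.603 dB


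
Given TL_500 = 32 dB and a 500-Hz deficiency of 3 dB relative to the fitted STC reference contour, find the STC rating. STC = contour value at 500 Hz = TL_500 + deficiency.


By ASTM E413, STC = value of the fitted reference contour at 500 Hz.
Contour value at 500 Hz = TL_500 + deficiency = 32 + 3 = 35
STC = 35


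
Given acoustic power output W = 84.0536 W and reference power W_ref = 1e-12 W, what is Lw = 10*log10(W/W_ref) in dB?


W / W_ref = 84.0536 / 1e-12 = 8.40536e+13
Lw = 10 * log10(8.40536e+13) = 139.25 dB


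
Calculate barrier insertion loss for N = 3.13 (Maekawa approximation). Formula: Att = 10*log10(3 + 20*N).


3 + 20*N = 3 + 20*3.13 = 65.6
Att = 10*log10(65.6) = 18.169 dB


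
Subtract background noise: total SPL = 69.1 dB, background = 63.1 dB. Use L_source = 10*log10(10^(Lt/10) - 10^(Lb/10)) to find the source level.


10^(69.1/10) = 8.12831e+06
10^(63.1/10) = 2.04174e+06
Difference = 8.12831e+06 - 2.04174e+06 = 6.08657e+06
L_source = 10*log10(6.08657e+06) = 67.844 dB


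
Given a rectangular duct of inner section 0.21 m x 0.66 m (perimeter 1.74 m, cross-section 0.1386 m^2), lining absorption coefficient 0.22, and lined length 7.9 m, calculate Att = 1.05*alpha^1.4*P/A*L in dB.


alpha^1.4 = 0.22^1.4 = 0.120058
Attenuation rate = 1.05 * alpha^1.4 * P / A
= 1.05 * 0.120058 * 1.74 / 0.1386 = 1.58258 dB/m
Total Att = 1.58258 * 7.9 = 12.502 dB


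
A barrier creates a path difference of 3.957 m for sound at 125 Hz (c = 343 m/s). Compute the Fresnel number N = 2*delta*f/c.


N = 2*delta*f/c = 2*delta/lambda, where lambda = c/f
lambda = 343 / 125 = 2.744 m
N = 2 * 3.957 / 2.744 = 2.8841


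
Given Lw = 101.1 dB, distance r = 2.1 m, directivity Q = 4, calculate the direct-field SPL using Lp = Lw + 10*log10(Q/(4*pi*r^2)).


4*pi*r^2 = 4*pi*2.1^2 = 55.4177 m^2
Q / (4*pi*r^2) = 4 / 55.4177 = 0.0721791
Lp = 101.1 + 10*log10(0.0721791) = 89.684 dB


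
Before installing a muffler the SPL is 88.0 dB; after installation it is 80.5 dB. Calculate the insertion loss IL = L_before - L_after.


Insertion loss = SPL without muffler - SPL with muffler
IL = 88.0 - 80.5 = 7.5 dB


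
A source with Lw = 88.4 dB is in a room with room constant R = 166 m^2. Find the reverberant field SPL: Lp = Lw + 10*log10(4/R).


4/R = 4/166 = 0.0240964
Lp = 88.4 + 10*log10(0.0240964) = 72.22 dB


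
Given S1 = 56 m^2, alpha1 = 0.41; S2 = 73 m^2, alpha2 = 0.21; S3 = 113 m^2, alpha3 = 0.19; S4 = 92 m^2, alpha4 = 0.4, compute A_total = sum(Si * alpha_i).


56 * 0.41 = 22.96
73 * 0.21 = 15.33
113 * 0.19 = 21.47
92 * 0.4 = 36.8
A_total = 22.96 + 15.33 + 21.47 + 36.8 = 96.56 m^2


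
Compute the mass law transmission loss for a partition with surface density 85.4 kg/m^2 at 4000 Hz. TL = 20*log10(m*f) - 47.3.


m * f = 85.4 * 4000 = 341600
20*log10(341600) = 110.67 dB
TL = 110.67 - 47.3 = 63.37 dB


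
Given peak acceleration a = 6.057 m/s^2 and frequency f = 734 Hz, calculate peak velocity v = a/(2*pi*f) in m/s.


omega = 2*pi*f = 2*pi*734 = 4611.86 rad/s
v = a / omega = 6.057 / 4611.86 = 0.0013134 m/s


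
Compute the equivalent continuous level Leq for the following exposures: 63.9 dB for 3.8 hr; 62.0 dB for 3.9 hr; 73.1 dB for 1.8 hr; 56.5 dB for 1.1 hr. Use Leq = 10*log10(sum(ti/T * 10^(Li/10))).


T_total = 3.8 + 3.9 + 1.8 + 1.1 = 10.6 hr
(3.8/10.6) * 10^(63.9/10) = 879990
(3.9/10.6) * 10^(62.0/10) = 583121
(1.8/10.6) * 10^(73.1/10) = 3.4671e+06
(1.1/10.6) * 10^(56.5/10) = 46354
Sum = 879990 + 583121 + 3.4671e+06 + 46354 = 4.97656e+06
Leq = 10*log10(4.97656e+06) = 66.969 dB


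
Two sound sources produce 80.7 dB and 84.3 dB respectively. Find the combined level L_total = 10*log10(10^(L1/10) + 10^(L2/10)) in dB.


10^(80.7/10) = 1.1749e+08
10^(84.3/10) = 2.69153e+08
Sum = 1.1749e+08 + 2.69153e+08 = 3.86643e+08
L_total = 10*log10(3.86643e+08) = 85.873 dB


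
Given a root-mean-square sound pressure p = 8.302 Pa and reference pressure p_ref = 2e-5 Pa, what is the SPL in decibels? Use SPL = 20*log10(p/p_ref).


p / p_ref = 8.302 / 2e-5 = 415100
SPL = 20 * log10(415100) = 112.36 dB


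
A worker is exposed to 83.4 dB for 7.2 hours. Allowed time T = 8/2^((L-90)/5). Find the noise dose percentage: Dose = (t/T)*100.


T_allowed = 8 / 2^((83.4 - 90)/5) = 19.9733 hr
Dose = 7.2 / 19.9733 * 100 = 36.048 %


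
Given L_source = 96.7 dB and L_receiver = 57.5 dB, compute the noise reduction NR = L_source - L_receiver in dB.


NR = L_source - L_receiver (difference between source and receiving room levels)
NR = 96.7 - 57.5 = 39.2 dB


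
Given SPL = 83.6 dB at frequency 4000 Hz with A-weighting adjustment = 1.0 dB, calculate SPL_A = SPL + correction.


A-weighting table: 4000 Hz -> 1.0 dB correction
SPL_A = SPL + correction = 83.6 + (1.0) = 84.6 dBA


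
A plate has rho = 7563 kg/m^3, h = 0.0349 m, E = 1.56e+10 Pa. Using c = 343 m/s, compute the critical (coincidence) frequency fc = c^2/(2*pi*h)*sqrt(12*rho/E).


12*rho/E = 12*7563/1.56e+10 = 5.81769e-06
sqrt(12*rho/E) = sqrt(5.81769e-06) = 0.00241199
c^2/(2*pi*h) = 343^2/(2*pi*0.0349) = 536516
fc = 536516 * 0.00241199 = 1294.1 Hz


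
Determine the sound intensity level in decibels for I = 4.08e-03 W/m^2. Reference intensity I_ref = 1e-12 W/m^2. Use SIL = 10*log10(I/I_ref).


I / I_ref = 4.08e-03 / 1e-12 = 4.08e+09
SIL = 10 * log10(4.08e+09) = 96.107 dB


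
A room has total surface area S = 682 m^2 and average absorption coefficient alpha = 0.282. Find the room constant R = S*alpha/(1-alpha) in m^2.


R = 682 * 0.282 / (1 - 0.282) = 267.86 m^2


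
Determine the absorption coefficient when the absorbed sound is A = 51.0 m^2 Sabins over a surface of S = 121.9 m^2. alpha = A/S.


Absorption coefficient = absorbed power / incident power
alpha = A / S = 51.0 / 121.9 = 0.41838


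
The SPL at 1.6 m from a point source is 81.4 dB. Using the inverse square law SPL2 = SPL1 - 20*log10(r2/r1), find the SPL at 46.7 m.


r2/r1 = 46.7/1.6 = 29.1875
Correction = 20*log10(29.1875) = 29.3039 dB
SPL2 = 81.4 - 29.3039 = 52.096 dB


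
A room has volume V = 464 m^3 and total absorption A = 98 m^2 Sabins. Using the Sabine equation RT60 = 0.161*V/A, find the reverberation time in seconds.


RT60 = 0.161 * 464 / 98 = 0.76229 s


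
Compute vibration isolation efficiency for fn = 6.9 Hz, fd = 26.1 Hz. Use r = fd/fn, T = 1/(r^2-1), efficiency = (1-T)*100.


r = 26.1 / 6.9 = 3.78261
r^2 - 1 = 3.78261^2 - 1 = 13.3081
T = 1/13.3081 = 0.0751422
Efficiency = (1 - 0.0751422)*100 = 92.486 %


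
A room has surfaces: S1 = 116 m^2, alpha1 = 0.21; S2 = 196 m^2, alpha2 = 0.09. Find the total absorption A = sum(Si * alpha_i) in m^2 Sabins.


116 * 0.21 = 24.36
196 * 0.09 = 17.64
A_total = 24.36 + 17.64 = 42 m^2


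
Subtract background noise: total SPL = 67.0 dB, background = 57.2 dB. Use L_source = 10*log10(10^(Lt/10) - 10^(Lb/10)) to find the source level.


10^(67.0/10) = 5.01187e+06
10^(57.2/10) = 524807
Difference = 5.01187e+06 - 524807 = 4.48706e+06
L_source = 10*log10(4.48706e+06) = 66.52 dB


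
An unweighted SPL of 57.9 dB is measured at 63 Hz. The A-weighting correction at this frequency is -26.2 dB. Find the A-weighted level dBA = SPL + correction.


A-weighting table: 63 Hz -> -26.2 dB correction
SPL_A = SPL + correction = 57.9 + (-26.2) = 31.7 dBA


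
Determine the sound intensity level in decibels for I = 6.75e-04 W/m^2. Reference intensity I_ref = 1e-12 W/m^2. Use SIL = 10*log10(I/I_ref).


I / I_ref = 6.75e-04 / 1e-12 = 6.75e+08
SIL = 10 * log10(6.75e+08) = 88.293 dB


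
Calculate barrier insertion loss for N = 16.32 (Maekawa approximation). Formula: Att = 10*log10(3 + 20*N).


3 + 20*N = 3 + 20*16.32 = 329.4
Att = 10*log10(329.4) = 25.177 dB


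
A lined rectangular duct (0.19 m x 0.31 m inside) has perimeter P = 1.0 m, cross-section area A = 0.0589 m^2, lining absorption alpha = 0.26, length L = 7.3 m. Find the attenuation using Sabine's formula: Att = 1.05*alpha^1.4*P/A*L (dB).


alpha^1.4 = 0.26^1.4 = 0.151692
Attenuation rate = 1.05 * alpha^1.4 * P / A
= 1.05 * 0.151692 * 1.0 / 0.0589 = 2.70419 dB/m
Total Att = 2.70419 * 7.3 = 19.741 dB


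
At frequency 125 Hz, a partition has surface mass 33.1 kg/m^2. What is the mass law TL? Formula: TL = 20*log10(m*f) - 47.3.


m * f = 33.1 * 125 = 4137.5
20*log10(4137.5) = 72.3348 dB
TL = 72.3348 - 47.3 = 25.035 dB


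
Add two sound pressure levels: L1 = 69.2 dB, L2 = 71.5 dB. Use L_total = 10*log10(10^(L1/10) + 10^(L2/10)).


10^(69.2/10) = 8.31764e+06
10^(71.5/10) = 1.41254e+07
Sum = 8.31764e+06 + 1.41254e+07 = 2.2443e+07
L_total = 10*log10(2.2443e+07) = 73.511 dB


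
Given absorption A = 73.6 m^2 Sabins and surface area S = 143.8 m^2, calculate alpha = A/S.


Absorption coefficient = absorbed power / incident power
alpha = A / S = 73.6 / 143.8 = 0.51182


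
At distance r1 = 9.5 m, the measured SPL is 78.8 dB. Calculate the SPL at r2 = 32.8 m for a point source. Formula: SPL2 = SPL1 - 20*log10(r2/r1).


r2/r1 = 32.8/9.5 = 3.45263
Correction = 20*log10(3.45263) = 10.763 dB
SPL2 = 78.8 - 10.763 = 68.037 dB


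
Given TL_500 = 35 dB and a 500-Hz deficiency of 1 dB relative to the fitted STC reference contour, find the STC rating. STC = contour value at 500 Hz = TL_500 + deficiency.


By ASTM E413, STC = value of the fitted reference contour at 500 Hz.
Contour value at 500 Hz = TL_500 + deficiency = 35 + 1 = 36
STC = 36


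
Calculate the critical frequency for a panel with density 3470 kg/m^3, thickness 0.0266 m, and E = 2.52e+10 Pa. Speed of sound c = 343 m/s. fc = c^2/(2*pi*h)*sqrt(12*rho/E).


12*rho/E = 12*3470/2.52e+10 = 1.65238e-06
sqrt(12*rho/E) = sqrt(1.65238e-06) = 0.00128545
c^2/(2*pi*h) = 343^2/(2*pi*0.0266) = 703926
fc = 703926 * 0.00128545 = 904.86 Hz


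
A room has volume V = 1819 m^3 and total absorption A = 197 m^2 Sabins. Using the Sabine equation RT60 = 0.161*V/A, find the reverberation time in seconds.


RT60 = 0.161 * 1819 / 197 = 1.4866 s


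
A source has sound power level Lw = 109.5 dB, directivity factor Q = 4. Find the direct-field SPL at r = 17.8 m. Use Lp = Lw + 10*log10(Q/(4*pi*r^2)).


4*pi*r^2 = 4*pi*17.8^2 = 3981.53 m^2
Q / (4*pi*r^2) = 4 / 3981.53 = 0.00100464
Lp = 109.5 + 10*log10(0.00100464) = 79.52 dB


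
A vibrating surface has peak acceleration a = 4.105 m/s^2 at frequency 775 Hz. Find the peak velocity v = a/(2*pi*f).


omega = 2*pi*f = 2*pi*775 = 4869.47 rad/s
v = a / omega = 4.105 / 4869.47 = 0.00084301 m/s


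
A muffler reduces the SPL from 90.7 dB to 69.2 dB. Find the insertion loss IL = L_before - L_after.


Insertion loss = SPL without muffler - SPL with muffler
IL = 90.7 - 69.2 = 21.5 dB


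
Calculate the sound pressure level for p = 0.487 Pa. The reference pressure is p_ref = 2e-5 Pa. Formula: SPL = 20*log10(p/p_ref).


p / p_ref = 0.487 / 2e-5 = 24350
SPL = 20 * log10(24350) = 87.73 dB


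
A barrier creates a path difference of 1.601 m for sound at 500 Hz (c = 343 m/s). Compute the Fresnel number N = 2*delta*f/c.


N = 2*delta*f/c = 2*delta/lambda, where lambda = c/f
lambda = 343 / 500 = 0.686 m
N = 2 * 1.601 / 0.686 = 4.6676


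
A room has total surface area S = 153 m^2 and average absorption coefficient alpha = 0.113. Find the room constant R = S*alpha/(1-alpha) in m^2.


R = 153 * 0.113 / (1 - 0.113) = 19.492 m^2


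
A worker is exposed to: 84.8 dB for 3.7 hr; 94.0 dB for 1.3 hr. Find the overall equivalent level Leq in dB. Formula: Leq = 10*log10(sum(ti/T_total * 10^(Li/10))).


T_total = 3.7 + 1.3 = 5.0 hr
(3.7/5.0) * 10^(84.8/10) = 2.23476e+08
(1.3/5.0) * 10^(94.0/10) = 6.5309e+08
Sum = 2.23476e+08 + 6.5309e+08 = 8.76566e+08
Leq = 10*log10(8.76566e+08) = 89.428 dB


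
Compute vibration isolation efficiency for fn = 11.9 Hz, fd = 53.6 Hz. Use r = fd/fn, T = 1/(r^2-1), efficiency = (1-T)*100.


r = 53.6 / 11.9 = 4.5042
r^2 - 1 = 4.5042^2 - 1 = 19.2878
T = 1/19.2878 = 0.0518462
Efficiency = (1 - 0.0518462)*100 = 94.815 %


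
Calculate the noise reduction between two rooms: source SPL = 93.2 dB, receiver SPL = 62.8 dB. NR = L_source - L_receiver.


NR = L_source - L_receiver (difference between source and receiving room levels)
NR = 93.2 - 62.8 = 30.4 dB


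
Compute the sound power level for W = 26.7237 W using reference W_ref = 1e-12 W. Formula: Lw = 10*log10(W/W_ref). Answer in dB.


W / W_ref = 26.7237 / 1e-12 = 2.67237e+13
Lw = 10 * log10(2.67237e+13) = 134.27 dB


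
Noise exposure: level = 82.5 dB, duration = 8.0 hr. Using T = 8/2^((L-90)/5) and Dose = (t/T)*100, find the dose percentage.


T_allowed = 8 / 2^((82.5 - 90)/5) = 22.6274 hr
Dose = 8.0 / 22.6274 * 100 = 35.355 %


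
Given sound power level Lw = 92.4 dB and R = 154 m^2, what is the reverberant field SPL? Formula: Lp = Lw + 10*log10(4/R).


4/R = 4/154 = 0.025974
Lp = 92.4 + 10*log10(0.025974) = 76.545 dB


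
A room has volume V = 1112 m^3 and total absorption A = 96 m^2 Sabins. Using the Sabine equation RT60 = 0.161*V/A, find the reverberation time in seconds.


RT60 = 0.161 * 1112 / 96 = 1.8649 s


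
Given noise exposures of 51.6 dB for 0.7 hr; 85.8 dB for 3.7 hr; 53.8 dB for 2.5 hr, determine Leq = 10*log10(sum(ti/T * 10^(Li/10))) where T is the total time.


T_total = 0.7 + 3.7 + 2.5 = 6.9 hr
(0.7/6.9) * 10^(51.6/10) = 14663.9
(3.7/6.9) * 10^(85.8/10) = 2.0387e+08
(2.5/6.9) * 10^(53.8/10) = 86914.2
Sum = 14663.9 + 2.0387e+08 + 86914.2 = 2.03972e+08
Leq = 10*log10(2.03972e+08) = 83.096 dB


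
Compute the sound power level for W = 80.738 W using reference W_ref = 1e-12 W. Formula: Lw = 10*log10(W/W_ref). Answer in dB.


W / W_ref = 80.738 / 1e-12 = 8.0738e+13
Lw = 10 * log10(8.0738e+13) = 139.07 dB


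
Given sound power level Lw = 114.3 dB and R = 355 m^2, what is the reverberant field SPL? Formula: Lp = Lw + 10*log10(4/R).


4/R = 4/355 = 0.0112676
Lp = 114.3 + 10*log10(0.0112676) = 94.818 dB


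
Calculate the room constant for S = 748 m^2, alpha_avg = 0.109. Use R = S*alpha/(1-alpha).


R = 748 * 0.109 / (1 - 0.109) = 91.506 m^2


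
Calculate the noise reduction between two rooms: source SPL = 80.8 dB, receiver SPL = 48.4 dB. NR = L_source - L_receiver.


NR = L_source - L_receiver (difference between source and receiving room levels)
NR = 80.8 - 48.4 = 32.4 dB


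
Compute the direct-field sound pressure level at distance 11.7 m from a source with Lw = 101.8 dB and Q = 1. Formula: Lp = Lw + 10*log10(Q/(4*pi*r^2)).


4*pi*r^2 = 4*pi*11.7^2 = 1720.21 m^2
Q / (4*pi*r^2) = 1 / 1720.21 = 0.000581324
Lp = 101.8 + 10*log10(0.000581324) = 69.444 dB


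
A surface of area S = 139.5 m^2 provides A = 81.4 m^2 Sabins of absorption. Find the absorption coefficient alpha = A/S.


Absorption coefficient = absorbed power / incident power
alpha = A / S = 81.4 / 139.5 = 0.58351


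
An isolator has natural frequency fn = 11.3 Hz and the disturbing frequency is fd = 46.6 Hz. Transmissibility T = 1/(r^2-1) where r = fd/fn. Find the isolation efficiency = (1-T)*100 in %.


r = 46.6 / 11.3 = 4.12389
r^2 - 1 = 4.12389^2 - 1 = 16.0065
T = 1/16.0065 = 0.0624746
Efficiency = (1 - 0.0624746)*100 = 93.753 %


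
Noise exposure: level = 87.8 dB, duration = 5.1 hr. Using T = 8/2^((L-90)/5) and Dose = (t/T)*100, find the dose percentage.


T_allowed = 8 / 2^((87.8 - 90)/5) = 10.8528 hr
Dose = 5.1 / 10.8528 * 100 = 46.992 %


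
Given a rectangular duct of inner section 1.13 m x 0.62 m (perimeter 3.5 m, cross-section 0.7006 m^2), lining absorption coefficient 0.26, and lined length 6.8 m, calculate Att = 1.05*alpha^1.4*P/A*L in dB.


alpha^1.4 = 0.26^1.4 = 0.151692
Attenuation rate = 1.05 * alpha^1.4 * P / A
= 1.05 * 0.151692 * 3.5 / 0.7006 = 0.795701 dB/m
Total Att = 0.795701 * 6.8 = 5.4108 dB


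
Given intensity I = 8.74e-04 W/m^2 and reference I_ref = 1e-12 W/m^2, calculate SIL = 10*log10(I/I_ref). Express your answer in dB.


I / I_ref = 8.74e-04 / 1e-12 = 8.74e+08
SIL = 10 * log10(8.74e+08) = 89.415 dB


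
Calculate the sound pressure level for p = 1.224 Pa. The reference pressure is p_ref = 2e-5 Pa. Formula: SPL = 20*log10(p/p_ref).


p / p_ref = 1.224 / 2e-5 = 61200
SPL = 20 * log10(61200) = 95.735 dB


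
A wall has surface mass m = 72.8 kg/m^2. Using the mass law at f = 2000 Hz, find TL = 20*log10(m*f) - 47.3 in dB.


m * f = 72.8 * 2000 = 145600
20*log10(145600) = 103.263 dB
TL = 103.263 - 47.3 = 55.963 dB


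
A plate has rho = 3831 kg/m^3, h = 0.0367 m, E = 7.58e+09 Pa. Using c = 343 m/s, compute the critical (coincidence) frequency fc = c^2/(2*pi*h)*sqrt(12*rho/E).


12*rho/E = 12*3831/7.58e+09 = 6.06491e-06
sqrt(12*rho/E) = sqrt(6.06491e-06) = 0.0024627
c^2/(2*pi*h) = 343^2/(2*pi*0.0367) = 510202
fc = 510202 * 0.0024627 = 1256.5 Hz


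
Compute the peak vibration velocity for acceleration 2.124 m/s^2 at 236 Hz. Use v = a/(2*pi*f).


omega = 2*pi*f = 2*pi*236 = 1482.83 rad/s
v = a / omega = 2.124 / 1482.83 = 0.0014324 m/s


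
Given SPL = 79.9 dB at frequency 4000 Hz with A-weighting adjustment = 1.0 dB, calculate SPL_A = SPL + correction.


A-weighting table: 4000 Hz -> 1.0 dB correction
SPL_A = SPL + correction = 79.9 + (1.0) = 80.9 dBA


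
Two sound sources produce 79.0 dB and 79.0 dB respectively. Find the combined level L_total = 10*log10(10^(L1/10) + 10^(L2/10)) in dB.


10^(79.0/10) = 7.94328e+07
10^(79.0/10) = 7.94328e+07
Sum = 7.94328e+07 + 7.94328e+07 = 1.58866e+08
L_total = 10*log10(1.58866e+08) = 82.01 dB


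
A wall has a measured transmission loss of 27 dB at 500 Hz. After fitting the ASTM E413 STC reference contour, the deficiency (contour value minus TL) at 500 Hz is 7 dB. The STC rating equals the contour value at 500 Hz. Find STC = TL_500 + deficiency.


By ASTM E413, STC = value of the fitted reference contour at 500 Hz.
Contour value at 500 Hz = TL_500 + deficiency = 27 + 7 = 34
STC = 34


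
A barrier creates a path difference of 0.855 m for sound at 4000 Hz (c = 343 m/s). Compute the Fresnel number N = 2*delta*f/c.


N = 2*delta*f/c = 2*delta/lambda, where lambda = c/f
lambda = 343 / 4000 = 0.08575 m
N = 2 * 0.855 / 0.08575 = 19.942


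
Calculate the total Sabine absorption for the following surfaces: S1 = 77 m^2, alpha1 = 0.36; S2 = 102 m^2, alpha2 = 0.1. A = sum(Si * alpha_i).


77 * 0.36 = 27.72
102 * 0.1 = 10.2
A_total = 27.72 + 10.2 = 37.92 m^2


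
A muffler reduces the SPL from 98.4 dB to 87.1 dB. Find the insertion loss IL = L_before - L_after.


Insertion loss = SPL without muffler - SPL with muffler
IL = 98.4 - 87.1 = 11.3 dB


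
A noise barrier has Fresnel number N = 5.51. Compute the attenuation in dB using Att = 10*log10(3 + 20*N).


3 + 20*N = 3 + 20*5.51 = 113.2
Att = 10*log10(113.2) = 20.538 dB


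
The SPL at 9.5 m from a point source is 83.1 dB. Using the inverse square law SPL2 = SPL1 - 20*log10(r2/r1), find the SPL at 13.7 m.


r2/r1 = 13.7/9.5 = 1.44211
Correction = 20*log10(1.44211) = 3.17997 dB
SPL2 = 83.1 - 3.17997 = 79.92 dB


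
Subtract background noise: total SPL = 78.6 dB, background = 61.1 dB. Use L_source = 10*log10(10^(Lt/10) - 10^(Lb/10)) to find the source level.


10^(78.6/10) = 7.24436e+07
10^(61.1/10) = 1.28825e+06
Difference = 7.24436e+07 - 1.28825e+06 = 7.11554e+07
L_source = 10*log10(7.11554e+07) = 78.522 dB


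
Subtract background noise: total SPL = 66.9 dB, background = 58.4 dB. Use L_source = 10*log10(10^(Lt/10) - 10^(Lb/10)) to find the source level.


10^(66.9/10) = 4.89779e+06
10^(58.4/10) = 691831
Difference = 4.89779e+06 - 691831 = 4.20596e+06
L_source = 10*log10(4.20596e+06) = 66.239 dB


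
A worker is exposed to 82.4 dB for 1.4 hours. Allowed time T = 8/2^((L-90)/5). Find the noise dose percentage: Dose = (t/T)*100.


T_allowed = 8 / 2^((82.4 - 90)/5) = 22.9433 hr
Dose = 1.4 / 22.9433 * 100 = 6.102 %


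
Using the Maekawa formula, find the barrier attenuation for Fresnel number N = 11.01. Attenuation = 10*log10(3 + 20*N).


3 + 20*N = 3 + 20*11.01 = 223.2
Att = 10*log10(223.2) = 23.487 dB


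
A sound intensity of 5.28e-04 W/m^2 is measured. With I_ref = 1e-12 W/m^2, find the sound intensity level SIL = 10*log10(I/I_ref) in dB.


I / I_ref = 5.28e-04 / 1e-12 = 5.28e+08
SIL = 10 * log10(5.28e+08) = 87.226 dB


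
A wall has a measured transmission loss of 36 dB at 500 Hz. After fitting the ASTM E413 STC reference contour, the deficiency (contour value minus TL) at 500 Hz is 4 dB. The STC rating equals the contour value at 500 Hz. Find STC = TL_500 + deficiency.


By ASTM E413, STC = value of the fitted reference contour at 500 Hz.
Contour value at 500 Hz = TL_500 + deficiency = 36 + 4 = 40
STC = 40


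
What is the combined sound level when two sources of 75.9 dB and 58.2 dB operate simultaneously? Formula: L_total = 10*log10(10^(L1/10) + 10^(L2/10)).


10^(75.9/10) = 3.89045e+07
10^(58.2/10) = 660693
Sum = 3.89045e+07 + 660693 = 3.95652e+07
L_total = 10*log10(3.95652e+07) = 75.973 dB


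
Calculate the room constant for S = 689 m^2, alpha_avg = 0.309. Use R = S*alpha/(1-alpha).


R = 689 * 0.309 / (1 - 0.309) = 308.11 m^2


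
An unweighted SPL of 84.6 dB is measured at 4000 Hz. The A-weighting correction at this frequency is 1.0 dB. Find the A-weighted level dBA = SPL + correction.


A-weighting table: 4000 Hz -> 1.0 dB correction
SPL_A = SPL + correction = 84.6 + (1.0) = 85.6 dBA


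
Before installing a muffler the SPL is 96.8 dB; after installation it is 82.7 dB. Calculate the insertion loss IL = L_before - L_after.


Insertion loss = SPL without muffler - SPL with muffler
IL = 96.8 - 82.7 = 14.1 dB


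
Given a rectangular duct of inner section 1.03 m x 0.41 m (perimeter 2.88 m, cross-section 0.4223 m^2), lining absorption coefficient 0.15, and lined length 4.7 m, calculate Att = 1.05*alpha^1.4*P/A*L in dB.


alpha^1.4 = 0.15^1.4 = 0.0702308
Attenuation rate = 1.05 * alpha^1.4 * P / A
= 1.05 * 0.0702308 * 2.88 / 0.4223 = 0.502908 dB/m
Total Att = 0.502908 * 4.7 = 2.3637 dB


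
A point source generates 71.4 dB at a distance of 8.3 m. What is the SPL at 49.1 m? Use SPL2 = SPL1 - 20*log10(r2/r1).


r2/r1 = 49.1/8.3 = 5.91566
Correction = 20*log10(5.91566) = 15.4401 dB
SPL2 = 71.4 - 15.4401 = 55.96 dB


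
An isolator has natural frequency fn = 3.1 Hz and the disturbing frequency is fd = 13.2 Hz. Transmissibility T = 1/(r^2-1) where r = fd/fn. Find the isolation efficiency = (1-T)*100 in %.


r = 13.2 / 3.1 = 4.25806
r^2 - 1 = 4.25806^2 - 1 = 17.1311
T = 1/17.1311 = 0.0583734
Efficiency = (1 - 0.0583734)*100 = 94.163 %


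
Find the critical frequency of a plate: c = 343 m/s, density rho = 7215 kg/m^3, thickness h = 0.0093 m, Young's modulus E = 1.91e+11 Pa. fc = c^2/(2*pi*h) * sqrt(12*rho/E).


12*rho/E = 12*7215/1.91e+11 = 4.53298e-07
sqrt(12*rho/E) = sqrt(4.53298e-07) = 0.000673274
c^2/(2*pi*h) = 343^2/(2*pi*0.0093) = 2.01338e+06
fc = 2.01338e+06 * 0.000673274 = 1355.6 Hz


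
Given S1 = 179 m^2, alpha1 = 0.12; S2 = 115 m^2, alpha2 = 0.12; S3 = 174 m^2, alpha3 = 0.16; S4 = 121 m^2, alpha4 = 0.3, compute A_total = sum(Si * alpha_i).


179 * 0.12 = 21.48
115 * 0.12 = 13.8
174 * 0.16 = 27.84
121 * 0.3 = 36.3
A_total = 21.48 + 13.8 + 27.84 + 36.3 = 99.42 m^2


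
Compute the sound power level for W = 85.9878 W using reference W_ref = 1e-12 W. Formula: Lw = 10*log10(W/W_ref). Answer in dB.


W / W_ref = 85.9878 / 1e-12 = 8.59878e+13
Lw = 10 * log10(8.59878e+13) = 139.34 dB


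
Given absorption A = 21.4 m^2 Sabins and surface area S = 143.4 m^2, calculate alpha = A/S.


Absorption coefficient = absorbed power / incident power
alpha = A / S = 21.4 / 143.4 = 0.14923


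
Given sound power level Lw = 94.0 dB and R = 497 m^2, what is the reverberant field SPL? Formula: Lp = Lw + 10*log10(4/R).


4/R = 4/497 = 0.00804829
Lp = 94.0 + 10*log10(0.00804829) = 73.057 dB


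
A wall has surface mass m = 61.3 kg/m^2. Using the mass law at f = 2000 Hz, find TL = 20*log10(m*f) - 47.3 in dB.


m * f = 61.3 * 2000 = 122600
20*log10(122600) = 101.77 dB
TL = 101.77 - 47.3 = 54.47 dB


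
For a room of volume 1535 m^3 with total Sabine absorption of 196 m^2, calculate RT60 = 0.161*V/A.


RT60 = 0.161 * 1535 / 196 = 1.2609 s


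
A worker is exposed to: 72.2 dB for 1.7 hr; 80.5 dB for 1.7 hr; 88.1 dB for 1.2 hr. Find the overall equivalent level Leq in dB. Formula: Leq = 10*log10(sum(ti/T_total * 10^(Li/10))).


T_total = 1.7 + 1.7 + 1.2 = 4.6 hr
(1.7/4.6) * 10^(72.2/10) = 6.13326e+06
(1.7/4.6) * 10^(80.5/10) = 4.14659e+07
(1.2/4.6) * 10^(88.1/10) = 1.68432e+08
Sum = 6.13326e+06 + 4.14659e+07 + 1.68432e+08 = 2.16031e+08
Leq = 10*log10(2.16031e+08) = 83.345 dB


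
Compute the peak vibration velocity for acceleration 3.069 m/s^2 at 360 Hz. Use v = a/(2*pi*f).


omega = 2*pi*f = 2*pi*360 = 2261.95 rad/s
v = a / omega = 3.069 / 2261.95 = 0.0013568 m/s


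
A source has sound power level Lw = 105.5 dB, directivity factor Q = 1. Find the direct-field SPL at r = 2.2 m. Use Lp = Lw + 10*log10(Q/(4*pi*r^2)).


4*pi*r^2 = 4*pi*2.2^2 = 60.8212 m^2
Q / (4*pi*r^2) = 1 / 60.8212 = 0.0164416
Lp = 105.5 + 10*log10(0.0164416) = 87.659 dB


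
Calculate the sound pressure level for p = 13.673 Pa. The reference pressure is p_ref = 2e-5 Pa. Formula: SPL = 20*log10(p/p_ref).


p / p_ref = 13.673 / 2e-5 = 683650
SPL = 20 * log10(683650) = 116.7 dB


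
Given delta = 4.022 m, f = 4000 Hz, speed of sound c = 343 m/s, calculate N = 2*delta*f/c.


N = 2*delta*f/c = 2*delta/lambda, where lambda = c/f
lambda = 343 / 4000 = 0.08575 m
N = 2 * 4.022 / 0.08575 = 93.808


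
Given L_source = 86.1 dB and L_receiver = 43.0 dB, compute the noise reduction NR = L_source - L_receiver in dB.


NR = L_source - L_receiver (difference between source and receiving room levels)
NR = 86.1 - 43.0 = 43.1 dB


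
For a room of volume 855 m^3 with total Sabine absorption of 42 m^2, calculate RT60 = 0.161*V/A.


RT60 = 0.161 * 855 / 42 = 3.2775 s


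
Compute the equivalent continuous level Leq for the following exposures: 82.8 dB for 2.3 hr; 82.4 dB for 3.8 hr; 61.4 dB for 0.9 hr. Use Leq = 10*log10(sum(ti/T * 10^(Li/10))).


T_total = 2.3 + 3.8 + 0.9 = 7.0 hr
(2.3/7.0) * 10^(82.8/10) = 6.2608e+07
(3.8/7.0) * 10^(82.4/10) = 9.43378e+07
(0.9/7.0) * 10^(61.4/10) = 177478
Sum = 6.2608e+07 + 9.43378e+07 + 177478 = 1.57123e+08
Leq = 10*log10(1.57123e+08) = 81.962 dB


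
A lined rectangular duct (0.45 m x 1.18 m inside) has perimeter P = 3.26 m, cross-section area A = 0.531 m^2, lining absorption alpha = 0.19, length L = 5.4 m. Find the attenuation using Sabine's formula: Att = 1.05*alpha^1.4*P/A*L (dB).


alpha^1.4 = 0.19^1.4 = 0.0977811
Attenuation rate = 1.05 * alpha^1.4 * P / A
= 1.05 * 0.0977811 * 3.26 / 0.531 = 0.630329 dB/m
Total Att = 0.630329 * 5.4 = 3.4038 dB


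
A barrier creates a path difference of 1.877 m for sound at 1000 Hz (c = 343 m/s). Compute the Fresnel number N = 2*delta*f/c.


N = 2*delta*f/c = 2*delta/lambda, where lambda = c/f
lambda = 343 / 1000 = 0.343 m
N = 2 * 1.877 / 0.343 = 10.945


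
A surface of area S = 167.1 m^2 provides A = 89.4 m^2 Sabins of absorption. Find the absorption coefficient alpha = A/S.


Absorption coefficient = absorbed power / incident power
alpha = A / S = 89.4 / 167.1 = 0.53501


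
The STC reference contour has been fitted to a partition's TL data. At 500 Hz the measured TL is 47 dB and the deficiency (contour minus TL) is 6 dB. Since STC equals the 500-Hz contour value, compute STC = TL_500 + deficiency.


By ASTM E413, STC = value of the fitted reference contour at 500 Hz.
Contour value at 500 Hz = TL_500 + deficiency = 47 + 6 = 53
STC = 53


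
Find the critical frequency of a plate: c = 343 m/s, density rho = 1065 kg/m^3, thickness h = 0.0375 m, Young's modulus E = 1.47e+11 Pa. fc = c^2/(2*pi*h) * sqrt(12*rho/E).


12*rho/E = 12*1065/1.47e+11 = 8.69388e-08
sqrt(12*rho/E) = sqrt(8.69388e-08) = 0.000294854
c^2/(2*pi*h) = 343^2/(2*pi*0.0375) = 499318
fc = 499318 * 0.000294854 = 147.23 Hz


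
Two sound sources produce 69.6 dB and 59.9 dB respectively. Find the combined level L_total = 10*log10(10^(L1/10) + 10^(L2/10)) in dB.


10^(69.6/10) = 9.12011e+06
10^(59.9/10) = 977237
Sum = 9.12011e+06 + 977237 = 1.00973e+07
L_total = 10*log10(1.00973e+07) = 70.042 dB


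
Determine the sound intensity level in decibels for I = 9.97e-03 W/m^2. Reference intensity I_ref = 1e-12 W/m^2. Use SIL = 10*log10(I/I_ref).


I / I_ref = 9.97e-03 / 1e-12 = 9.97e+09
SIL = 10 * log10(9.97e+09) = 99.987 dB


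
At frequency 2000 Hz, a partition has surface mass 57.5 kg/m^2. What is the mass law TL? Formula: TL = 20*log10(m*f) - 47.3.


m * f = 57.5 * 2000 = 115000
20*log10(115000) = 101.214 dB
TL = 101.214 - 47.3 = 53.914 dB


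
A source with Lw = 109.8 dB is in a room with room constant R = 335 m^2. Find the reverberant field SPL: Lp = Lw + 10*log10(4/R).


4/R = 4/335 = 0.0119403
Lp = 109.8 + 10*log10(0.0119403) = 90.57 dB


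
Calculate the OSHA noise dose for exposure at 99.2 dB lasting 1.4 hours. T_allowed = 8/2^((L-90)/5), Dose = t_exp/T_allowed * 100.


T_allowed = 8 / 2^((99.2 - 90)/5) = 2.23457 hr
Dose = 1.4 / 2.23457 * 100 = 62.652 %
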